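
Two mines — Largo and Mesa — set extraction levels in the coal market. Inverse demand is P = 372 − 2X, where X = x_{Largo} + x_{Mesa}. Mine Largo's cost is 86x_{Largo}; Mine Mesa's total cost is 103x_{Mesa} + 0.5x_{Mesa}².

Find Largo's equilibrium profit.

Mine Largo's profit: π = x_{Largo}(372 − 2(x_{Largo} + x_{Mesa})) − 86x_{Largo}.
∂π/∂x_{Largo} = 286 − 4x_{Largo} − 2x_{Mesa} = 0, so x_{Largo} = 71.5 − 0.5x_{Mesa}.
For Mesa: ∂π/∂x_{Mesa} = 269 − 5x_{Mesa} − 2x_{Largo} = 0 ⇒ x_{Mesa} = 53.8 − 0.4x_{Largo}.
Substituting the second reaction function into the first: x_{Largo} = 71.5 − 0.5(53.8 − 0.4x_{Largo}), which gives 0.8x_{Largo} = 44.6 ⇒ x_{Largo} = 55.75.
Then x_{Mesa} = 53.8 − 0.4·55.75 = 31.5.
Price P = 372 − 2·87.25 = 197.5.
Largo's profit: (197.5 − 86)·55.75 = 6216.125.

6216.125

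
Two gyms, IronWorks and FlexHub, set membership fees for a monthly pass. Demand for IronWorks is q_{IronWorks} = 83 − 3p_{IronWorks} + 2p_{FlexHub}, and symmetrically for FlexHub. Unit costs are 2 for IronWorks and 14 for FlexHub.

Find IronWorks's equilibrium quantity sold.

67.5

IronWorks's profit: π = (p_{IronWorks} − 2)(83 − 3p_{IronWorks} + 2p_{FlexHub}).
∂π/∂p_{IronWorks} = 89 − 6p_{IronWorks} + 2p_{FlexHub} = 0 ⇒ p_{IronWorks} = 89/6 + (1/3)p_{FlexHub}.
Similarly p_{FlexHub} = 125/6 + (1/3)p_{IronWorks}.
Plugging p_{FlexHub} into IronWorks's best response: p_{IronWorks} = 89/6 + (1/3)(125/6 + (1/3)p_{IronWorks}) ⇒ (8/9)p_{IronWorks} = 196/9, so p_{IronWorks} = 24.5.
Then p_{FlexHub} = 125/6 + (1/3)·24.5 = 29.
q_{IronWorks} = 83 − 3·24.5 + 2·29 = 67.5.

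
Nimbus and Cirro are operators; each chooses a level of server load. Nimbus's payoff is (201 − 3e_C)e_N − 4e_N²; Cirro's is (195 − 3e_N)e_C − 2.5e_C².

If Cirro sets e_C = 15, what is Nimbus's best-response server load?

19.5

Expanding Nimbus's payoff: 201e_N − 3e_Ce_N − 4e_N².
∂π/∂e_N = 201 − 3e_C − 8e_N = 0, so e_N = 25.125 − 0.375e_C.
At e_C = 15: e_N = 25.125 − 0.375·15 = 19.5.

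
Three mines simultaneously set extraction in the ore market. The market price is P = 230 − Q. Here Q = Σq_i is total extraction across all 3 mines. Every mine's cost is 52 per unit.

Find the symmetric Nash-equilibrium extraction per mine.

A representative mine's profit is π_i = q_i(230 − Q) − 52q_i, with Q = q_i + Σ_{j≠i} q_j.
First-order condition: 178 − 2q_i − Σ_{j≠i} q_j = 0.
In a symmetric equilibrium every mine chooses the same q, so Σ_{j≠i} q_j = 2q. The condition becomes 178 − 4q = 0, giving q = 178/4 = 44.5.

44.5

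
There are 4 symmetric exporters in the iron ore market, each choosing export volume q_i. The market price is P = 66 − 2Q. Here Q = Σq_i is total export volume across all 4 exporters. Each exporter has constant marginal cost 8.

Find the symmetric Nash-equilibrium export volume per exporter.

5.8

A representative exporter's profit is π_i = q_i(66 − 2Q) − 8q_i, with Q = q_i + Σ_{j≠i} q_j.
First-order condition: 58 − 4q_i − 2Σ_{j≠i} q_j = 0.
Imposing symmetry (q_j = q for all j) turns Σ_{j≠i} q_j into 3q, so 58 = 10q and q = 5.8.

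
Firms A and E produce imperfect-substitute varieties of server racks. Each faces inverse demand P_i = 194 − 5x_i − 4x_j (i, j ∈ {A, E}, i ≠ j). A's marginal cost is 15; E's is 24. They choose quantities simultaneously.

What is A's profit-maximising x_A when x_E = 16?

11.5

Firm A's profit: π = x_A(194 − 5x_A − 4x_E) − 15x_A.
∂π/∂x_A = 179 − 10x_A − 4x_E = 0 ⇒ x_A = 17.9 − 0.4x_E.
At x_E = 16: x_A = 17.9 − 0.4·16 = 11.5.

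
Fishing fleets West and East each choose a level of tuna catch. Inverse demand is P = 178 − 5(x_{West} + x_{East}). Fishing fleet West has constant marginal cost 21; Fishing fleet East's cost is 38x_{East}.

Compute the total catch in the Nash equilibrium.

19.8

Fishing fleet West's profit: π = x_{West}(178 − 5(x_{West} + x_{East})) − 21x_{West}.
∂π/∂x_{West} = 157 − 10x_{West} − 5x_{East} = 0, so x_{West} = 15.7 − 0.5x_{East}.
By the same steps for East: x_{East} = 14 − 0.5x_{West}.
Plugging x_{East} into West's best response: x_{West} = 15.7 − 0.5(14 − 0.5x_{West}) ⇒ 0.75x_{West} = 8.7, so x_{West} = 11.6.
Then x_{East} = 14 − 0.5·11.6 = 8.2.
Total catch: 11.6 + 8.2 = 19.8.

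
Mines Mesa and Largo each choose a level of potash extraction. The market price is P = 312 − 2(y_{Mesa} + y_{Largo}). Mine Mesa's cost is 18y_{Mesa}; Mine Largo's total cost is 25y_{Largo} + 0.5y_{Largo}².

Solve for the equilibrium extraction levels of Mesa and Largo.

Mine Mesa's profit: π = y_{Mesa}(312 − 2(y_{Mesa} + y_{Largo})) − 18y_{Mesa}.
∂π/∂y_{Mesa} = 294 − 4y_{Mesa} − 2y_{Largo} = 0, so y_{Mesa} = 73.5 − 0.5y_{Largo}.
For Largo: ∂π/∂y_{Largo} = 287 − 5y_{Largo} − 2y_{Mesa} = 0 ⇒ y_{Largo} = 57.4 − 0.4y_{Mesa}.
Plugging y_{Largo} into Mesa's best response: y_{Mesa} = 73.5 − 0.5(57.4 − 0.4y_{Mesa}) ⇒ 0.8y_{Mesa} = 44.8, so y_{Mesa} = 56.
Then y_{Largo} = 57.4 − 0.4·56 = 35.

56, 35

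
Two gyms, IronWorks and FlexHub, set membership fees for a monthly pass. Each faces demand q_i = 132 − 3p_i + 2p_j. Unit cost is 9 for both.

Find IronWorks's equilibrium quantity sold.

92.25

IronWorks's profit: π = (p_{IronWorks} − 9)(132 − 3p_{IronWorks} + 2p_{FlexHub}).
∂π/∂p_{IronWorks} = 159 − 6p_{IronWorks} + 2p_{FlexHub} = 0 ⇒ p_{IronWorks} = 26.5 + (1/3)p_{FlexHub}.
Setting p_{IronWorks} = p_{FlexHub} in the reaction function: p_{IronWorks} = 26.5 + (1/3)p_{IronWorks}, so p_{IronWorks} = 26.5 / (2/3) = 39.75.
q_{IronWorks} = 132 − 3·39.75 + 2·39.75 = 92.25.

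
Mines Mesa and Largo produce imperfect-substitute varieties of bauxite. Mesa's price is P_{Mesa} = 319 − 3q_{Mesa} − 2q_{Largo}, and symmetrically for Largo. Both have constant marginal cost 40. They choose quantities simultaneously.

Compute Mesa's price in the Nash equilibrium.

144.625

Mine Mesa's profit: π = q_{Mesa}(319 − 3q_{Mesa} − 2q_{Largo}) − 40q_{Mesa}.
∂π/∂q_{Mesa} = 279 − 6q_{Mesa} − 2q_{Largo} = 0 ⇒ q_{Mesa} = 46.5 − (1/3)q_{Largo}.
Setting q_{Mesa} = q_{Largo} in the reaction function: q_{Mesa} = 46.5 − (1/3)q_{Mesa}, so q_{Mesa} = 46.5 / (4/3) = 34.875.
P_{Mesa} = 319 − 3·34.875 − 2·34.875 = 144.625.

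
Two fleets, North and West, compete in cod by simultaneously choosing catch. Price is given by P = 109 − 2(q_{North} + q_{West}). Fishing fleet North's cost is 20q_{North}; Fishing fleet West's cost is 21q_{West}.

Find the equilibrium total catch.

Fishing fleet North's profit: π = q_{North}(109 − 2(q_{North} + q_{West})) − 20q_{North}.
∂π/∂q_{North} = 89 − 4q_{North} − 2q_{West} = 0, so q_{North} = 22.25 − 0.5q_{West}.
By the same steps for West: q_{West} = 22 − 0.5q_{North}.
Substituting the second reaction function into the first: q_{North} = 22.25 − 0.5(22 − 0.5q_{North}), which gives 0.75q_{North} = 11.25 ⇒ q_{North} = 15.
Then q_{West} = 22 − 0.5·15 = 14.5.
Total catch: 15 + 14.5 = 29.5.

29.5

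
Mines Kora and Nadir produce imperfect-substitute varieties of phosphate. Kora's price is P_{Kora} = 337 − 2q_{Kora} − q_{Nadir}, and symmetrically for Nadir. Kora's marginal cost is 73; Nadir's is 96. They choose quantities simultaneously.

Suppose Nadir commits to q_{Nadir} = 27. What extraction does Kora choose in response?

59.25

Mine Kora's profit: π = q_{Kora}(337 − 2q_{Kora} − q_{Nadir}) − 73q_{Kora}.
∂π/∂q_{Kora} = 264 − 4q_{Kora} − q_{Nadir} = 0 ⇒ q_{Kora} = 66 − 0.25q_{Nadir}.
At q_{Nadir} = 27: q_{Kora} = 66 − 0.25·27 = 59.25.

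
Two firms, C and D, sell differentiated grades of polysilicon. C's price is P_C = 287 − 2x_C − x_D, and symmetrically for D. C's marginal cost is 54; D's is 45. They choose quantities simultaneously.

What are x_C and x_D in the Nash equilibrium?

46, 49

Firm C's profit: π = x_C(287 − 2x_C − x_D) − 54x_C.
∂π/∂x_C = 233 − 4x_C − x_D = 0 ⇒ x_C = 58.25 − 0.25x_D.
Similarly x_D = 60.5 − 0.25x_C.
Solving the two reaction functions simultaneously: (1 − (−0.25)(−0.25))x_C = 58.25 − 0.25·60.5, so 0.9375x_C = 43.125 and x_C = 46.
Then x_D = 60.5 − 0.25·46 = 49.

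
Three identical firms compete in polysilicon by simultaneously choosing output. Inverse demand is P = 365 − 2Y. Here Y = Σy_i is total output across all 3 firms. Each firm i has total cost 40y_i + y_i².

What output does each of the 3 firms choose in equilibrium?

A representative firm's profit is π_i = y_i(365 − 2Y) − 40y_i − y_i², with Y = y_i + Σ_{j≠i} y_j.
First-order condition: 325 − 6y_i − 2Σ_{j≠i} y_j = 0.
In a symmetric equilibrium every firm chooses the same y, so Σ_{j≠i} y_j = 2y. The condition becomes 325 − 10y = 0, giving y = 325/10 = 32.5.

32.5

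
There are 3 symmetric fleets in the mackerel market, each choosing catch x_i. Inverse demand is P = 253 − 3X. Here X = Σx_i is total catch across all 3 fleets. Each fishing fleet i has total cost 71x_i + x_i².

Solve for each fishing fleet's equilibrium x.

A representative fishing fleet's profit is π_i = x_i(253 − 3X) − 71x_i − x_i², with X = x_i + Σ_{j≠i} x_j.
First-order condition: 182 − 8x_i − 3Σ_{j≠i} x_j = 0.
In a symmetric equilibrium every fishing fleet chooses the same x, so Σ_{j≠i} x_j = 2x. The condition becomes 182 − 14x = 0, giving x = 182/14 = 13.

13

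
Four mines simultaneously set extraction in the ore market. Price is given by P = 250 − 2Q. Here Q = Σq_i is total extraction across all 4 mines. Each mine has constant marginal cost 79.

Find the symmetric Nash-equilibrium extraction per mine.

17.1

A representative mine's profit is π_i = q_i(250 − 2Q) − 79q_i, with Q = q_i + Σ_{j≠i} q_j.
First-order condition: 171 − 4q_i − 2Σ_{j≠i} q_j = 0.
With identical mines, set every q_j = q: then 171 − 4q − 6q = 0, i.e. q = 171/10 = 17.1.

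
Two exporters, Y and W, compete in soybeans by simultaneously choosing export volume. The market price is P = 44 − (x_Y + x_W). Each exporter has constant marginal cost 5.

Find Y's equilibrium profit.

169

Exporter Y's profit: π = x_Y(44 − (x_Y + x_W)) − 5x_Y.
∂π/∂x_Y = 39 − 2x_Y − x_W = 0, so x_Y = 19.5 − 0.5x_W.
The game is symmetric, so in equilibrium x_W = x_Y: the reaction function gives 1.5x_Y = 19.5, hence x_Y = 13.
Price P = 44 − 26 = 18.
Y's profit: (18 − 5)·13 = 169.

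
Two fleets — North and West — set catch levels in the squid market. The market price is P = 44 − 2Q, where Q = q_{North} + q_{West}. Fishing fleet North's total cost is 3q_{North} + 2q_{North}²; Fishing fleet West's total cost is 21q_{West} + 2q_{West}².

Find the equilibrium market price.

Fishing fleet North's profit: π = q_{North}(44 − 2(q_{North} + q_{West})) − 3q_{North} − 2q_{North}².
∂π/∂q_{North} = 41 − 8q_{North} − 2q_{West} = 0, so q_{North} = 5.125 − 0.25q_{West}.
By the same steps for West: q_{West} = 2.875 − 0.25q_{North}.
Plugging q_{West} into North's best response: q_{North} = 5.125 − 0.25(2.875 − 0.25q_{North}) ⇒ 0.9375q_{North} = 141/32, so q_{North} = 4.7.
Then q_{West} = 2.875 − 0.25·4.7 = 1.7.
Equilibrium price: P = 44 − 2·6.4 = 31.2.

31.2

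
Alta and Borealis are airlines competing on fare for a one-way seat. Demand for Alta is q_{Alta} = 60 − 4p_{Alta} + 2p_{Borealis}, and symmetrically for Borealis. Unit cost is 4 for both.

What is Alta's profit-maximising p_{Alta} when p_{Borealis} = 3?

Alta's profit: π = (p_{Alta} − 4)(60 − 4p_{Alta} + 2p_{Borealis}).
∂π/∂p_{Alta} = 76 − 8p_{Alta} + 2p_{Borealis} = 0 ⇒ p_{Alta} = 9.5 + 0.25p_{Borealis}.
At p_{Borealis} = 3: p_{Alta} = 9.5 + 0.25·3 = 10.25.

10.25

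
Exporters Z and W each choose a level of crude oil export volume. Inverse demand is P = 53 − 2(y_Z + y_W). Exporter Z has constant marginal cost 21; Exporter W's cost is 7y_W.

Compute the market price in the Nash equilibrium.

Exporter Z's profit: π = y_Z(53 − 2(y_Z + y_W)) − 21y_Z.
∂π/∂y_Z = 32 − 4y_Z − 2y_W = 0, so y_Z = 8 − 0.5y_W.
By the same steps for W: y_W = 11.5 − 0.5y_Z.
Substituting the second reaction function into the first: y_Z = 8 − 0.5(11.5 − 0.5y_Z), which gives 0.75y_Z = 2.25 ⇒ y_Z = 3.
Then y_W = 11.5 − 0.5·3 = 10.
Equilibrium price: P = 53 − 2·13 = 27.

27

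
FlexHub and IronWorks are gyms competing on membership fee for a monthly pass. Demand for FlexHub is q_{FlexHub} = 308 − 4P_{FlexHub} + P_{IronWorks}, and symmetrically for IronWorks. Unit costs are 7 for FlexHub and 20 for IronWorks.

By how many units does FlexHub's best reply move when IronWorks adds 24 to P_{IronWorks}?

3

FlexHub's profit: π = (P_{FlexHub} − 7)(308 − 4P_{FlexHub} + P_{IronWorks}).
∂π/∂P_{FlexHub} = 336 − 8P_{FlexHub} + P_{IronWorks} = 0 ⇒ P_{FlexHub} = 42 + 0.125P_{IronWorks}.
The reaction-function slope is 0.125, so a 24-unit rise in P_{IronWorks} moves P_{FlexHub} by 0.125 × 24 = 3. FlexHub's best response rises — the actions are strategic complements.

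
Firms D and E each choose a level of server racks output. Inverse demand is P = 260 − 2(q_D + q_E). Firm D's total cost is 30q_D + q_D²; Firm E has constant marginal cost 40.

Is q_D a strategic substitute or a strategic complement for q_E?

strategic substitutes

Firm D's profit: π = q_D(260 − 2(q_D + q_E)) − 30q_D − q_D².
∂π/∂q_D = 230 − 6q_D − 2q_E = 0, so q_D = 115/3 − (1/3)q_E.
The best-response slope dq_D/dq_E = −1/3 < 0: the reaction function is downward-sloping, so the choices are strategic substitutes.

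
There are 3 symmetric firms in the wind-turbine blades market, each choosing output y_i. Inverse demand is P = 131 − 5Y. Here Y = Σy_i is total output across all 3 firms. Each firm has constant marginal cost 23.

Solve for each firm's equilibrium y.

A representative firm's profit is π_i = y_i(131 − 5Y) − 23y_i, with Y = y_i + Σ_{j≠i} y_j.
First-order condition: 108 − 10y_i − 5Σ_{j≠i} y_j = 0.
In a symmetric equilibrium every firm chooses the same y, so Σ_{j≠i} y_j = 2y. The condition becomes 108 − 20y = 0, giving y = 108/20 = 5.4.

5.4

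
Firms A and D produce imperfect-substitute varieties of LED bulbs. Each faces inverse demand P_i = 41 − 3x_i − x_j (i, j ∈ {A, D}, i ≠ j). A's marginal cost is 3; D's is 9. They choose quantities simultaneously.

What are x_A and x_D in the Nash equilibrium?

Firm A's profit: π = x_A(41 − 3x_A − x_D) − 3x_A.
∂π/∂x_A = 38 − 6x_A − x_D = 0 ⇒ x_A = 19/3 − (1/6)x_D.
Similarly x_D = 16/3 − (1/6)x_A.
Substituting the second reaction function into the first: x_A = 19/3 − (1/6)(16/3 − (1/6)x_A), which gives (35/36)x_A = 49/9 ⇒ x_A = 5.6.
Then x_D = 16/3 − (1/6)·5.6 = 4.4.

5.6, 4.4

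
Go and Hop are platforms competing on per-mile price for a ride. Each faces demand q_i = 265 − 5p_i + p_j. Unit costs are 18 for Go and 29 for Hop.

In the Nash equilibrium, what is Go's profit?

2420

Go's profit: π = (p_{Go} − 18)(265 − 5p_{Go} + p_{Hop}).
∂π/∂p_{Go} = 355 − 10p_{Go} + p_{Hop} = 0 ⇒ p_{Go} = 35.5 + 0.1p_{Hop}.
Similarly p_{Hop} = 41 + 0.1p_{Go}.
Solving the two reaction functions simultaneously: (1 − (0.1)(0.1))p_{Go} = 35.5 + 0.1·41, so 0.99p_{Go} = 39.6 and p_{Go} = 40.
Then p_{Hop} = 41 + 0.1·40 = 45.
q_{Go} = 265 − 5·40 + 45 = 110.
Profit = (40 − 18)·110 = 2420.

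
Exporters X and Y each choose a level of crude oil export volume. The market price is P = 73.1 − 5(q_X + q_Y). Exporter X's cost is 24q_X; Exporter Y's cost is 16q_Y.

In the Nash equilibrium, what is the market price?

37.7

Exporter X's profit: π = q_X(73.1 − 5(q_X + q_Y)) − 24q_X.
∂π/∂q_X = 49.1 − 10q_X − 5q_Y = 0, so q_X = 4.91 − 0.5q_Y.
By the same steps for Y: q_Y = 5.71 − 0.5q_X.
Substituting the second reaction function into the first: q_X = 4.91 − 0.5(5.71 − 0.5q_X), which gives 0.75q_X = 2.055 ⇒ q_X = 2.74.
Then q_Y = 5.71 − 0.5·2.74 = 4.34.
Equilibrium price: P = 73.1 − 5·7.08 = 37.7.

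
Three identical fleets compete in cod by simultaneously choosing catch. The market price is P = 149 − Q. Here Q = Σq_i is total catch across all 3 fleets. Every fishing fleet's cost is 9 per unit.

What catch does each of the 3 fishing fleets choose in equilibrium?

35

A representative fishing fleet's profit is π_i = q_i(149 − Q) − 9q_i, with Q = q_i + Σ_{j≠i} q_j.
First-order condition: 140 − 2q_i − Σ_{j≠i} q_j = 0.
Imposing symmetry (q_j = q for all j) turns Σ_{j≠i} q_j into 2q, so 140 = 4q and q = 35.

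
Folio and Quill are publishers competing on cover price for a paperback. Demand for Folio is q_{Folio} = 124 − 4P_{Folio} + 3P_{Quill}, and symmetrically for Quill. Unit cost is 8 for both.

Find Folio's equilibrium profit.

Folio's profit: π = (P_{Folio} − 8)(124 − 4P_{Folio} + 3P_{Quill}).
∂π/∂P_{Folio} = 156 − 8P_{Folio} + 3P_{Quill} = 0 ⇒ P_{Folio} = 19.5 + 0.375P_{Quill}.
The game is symmetric, so in equilibrium P_{Quill} = P_{Folio}: the reaction function gives 0.625P_{Folio} = 19.5, hence P_{Folio} = 31.2.
q_{Folio} = 124 − 4·31.2 + 3·31.2 = 92.8.
Profit = (31.2 − 8)·92.8 = 2152.96.

2152.96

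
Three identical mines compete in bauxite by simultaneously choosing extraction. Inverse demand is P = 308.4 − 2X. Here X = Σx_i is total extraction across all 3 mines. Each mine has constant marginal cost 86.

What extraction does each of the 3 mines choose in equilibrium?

27.8

A representative mine's profit is π_i = x_i(308.4 − 2X) − 86x_i, with X = x_i + Σ_{j≠i} x_j.
First-order condition: 222.4 − 4x_i − 2Σ_{j≠i} x_j = 0.
With identical mines, set every x_j = x: then 222.4 − 4x − 4x = 0, i.e. x = 222.4/8 = 27.8.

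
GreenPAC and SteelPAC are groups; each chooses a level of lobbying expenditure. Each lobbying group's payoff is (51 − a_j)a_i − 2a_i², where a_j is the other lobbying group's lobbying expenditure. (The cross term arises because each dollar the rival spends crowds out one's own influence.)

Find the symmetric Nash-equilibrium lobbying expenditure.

GreenPAC's payoff is (51 − a_S)a_G − 2a_G².
∂π/∂a_G = 51 − a_S − 4a_G = 0, so a_G = 12.75 − 0.25a_S.
The game is symmetric, so in equilibrium a_S = a_G: the reaction function gives 1.25a_G = 12.75, hence a_G = 10.2.

10.2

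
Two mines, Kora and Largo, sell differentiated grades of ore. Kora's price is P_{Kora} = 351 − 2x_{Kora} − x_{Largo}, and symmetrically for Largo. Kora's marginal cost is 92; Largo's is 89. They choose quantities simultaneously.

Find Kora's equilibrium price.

195.2

Mine Kora's profit: π = x_{Kora}(351 − 2x_{Kora} − x_{Largo}) − 92x_{Kora}.
∂π/∂x_{Kora} = 259 − 4x_{Kora} − x_{Largo} = 0 ⇒ x_{Kora} = 64.75 − 0.25x_{Largo}.
Similarly x_{Largo} = 65.5 − 0.25x_{Kora}.
Substituting the second reaction function into the first: x_{Kora} = 64.75 − 0.25(65.5 − 0.25x_{Kora}), which gives 0.9375x_{Kora} = 48.375 ⇒ x_{Kora} = 51.6.
Then x_{Largo} = 65.5 − 0.25·51.6 = 52.6.
P_{Kora} = 351 − 2·51.6 − 52.6 = 195.2.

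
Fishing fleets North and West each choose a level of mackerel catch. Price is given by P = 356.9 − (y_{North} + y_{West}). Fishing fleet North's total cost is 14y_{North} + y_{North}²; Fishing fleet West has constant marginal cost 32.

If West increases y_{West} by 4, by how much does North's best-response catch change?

-1

Fishing fleet North's profit: π = y_{North}(356.9 − (y_{North} + y_{West})) − 14y_{North} − y_{North}².
∂π/∂y_{North} = 342.9 − 4y_{North} − y_{West} = 0, so y_{North} = 85.725 − 0.25y_{West}.
The reaction-function slope is −0.25, so a 4-unit rise in y_{West} moves y_{North} by −0.25 × 4 = −1. North's best response falls — the actions are strategic substitutes.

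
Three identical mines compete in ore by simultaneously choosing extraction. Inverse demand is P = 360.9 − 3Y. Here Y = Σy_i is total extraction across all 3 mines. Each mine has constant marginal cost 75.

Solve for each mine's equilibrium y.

A representative mine's profit is π_i = y_i(360.9 − 3Y) − 75y_i, with Y = y_i + Σ_{j≠i} y_j.
First-order condition: 285.9 − 6y_i − 3Σ_{j≠i} y_j = 0.
In a symmetric equilibrium every mine chooses the same y, so Σ_{j≠i} y_j = 2y. The condition becomes 285.9 − 12y = 0, giving y = 285.9/12 = 23.825.

23.825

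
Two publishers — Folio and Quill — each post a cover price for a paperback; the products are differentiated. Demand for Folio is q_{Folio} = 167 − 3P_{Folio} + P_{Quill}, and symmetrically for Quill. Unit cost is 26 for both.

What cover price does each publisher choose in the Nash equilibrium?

Folio's profit: π = (P_{Folio} − 26)(167 − 3P_{Folio} + P_{Quill}).
∂π/∂P_{Folio} = 245 − 6P_{Folio} + P_{Quill} = 0 ⇒ P_{Folio} = 245/6 + (1/6)P_{Quill}.
The game is symmetric, so in equilibrium P_{Quill} = P_{Folio}: the reaction function gives (5/6)P_{Folio} = 245/6, hence P_{Folio} = 49.

49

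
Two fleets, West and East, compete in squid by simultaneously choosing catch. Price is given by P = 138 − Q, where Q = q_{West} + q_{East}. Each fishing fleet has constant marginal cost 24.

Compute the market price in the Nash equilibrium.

62

Fishing fleet West's profit: π = q_{West}(138 − (q_{West} + q_{East})) − 24q_{West}.
∂π/∂q_{West} = 114 − 2q_{West} − q_{East} = 0, so q_{West} = 57 − 0.5q_{East}.
By symmetry q_{East} = q_{West}; substituting into the reaction function, 1.5q_{West} = 57 and q_{West} = 38.
Equilibrium price: P = 138 − 76 = 62.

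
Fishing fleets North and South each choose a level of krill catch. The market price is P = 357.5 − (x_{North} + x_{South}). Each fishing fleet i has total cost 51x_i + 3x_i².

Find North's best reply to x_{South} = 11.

36.9375

Fishing fleet North's profit: π = x_{North}(357.5 − (x_{North} + x_{South})) − 51x_{North} − 3x_{North}².
∂π/∂x_{North} = 306.5 − 8x_{North} − x_{South} = 0, so x_{North} = 38.3125 − 0.125x_{South}.
At x_{South} = 11: x_{North} = 38.3125 − 0.125·11 = 36.9375.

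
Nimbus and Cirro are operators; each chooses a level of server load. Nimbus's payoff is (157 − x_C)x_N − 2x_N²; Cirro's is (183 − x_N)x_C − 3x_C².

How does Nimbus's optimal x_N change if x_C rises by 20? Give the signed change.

Expanding Nimbus's payoff: 157x_N − x_Cx_N − 2x_N².
∂π/∂x_N = 157 − x_C − 4x_N = 0, so x_N = 39.25 − 0.25x_C.
The reaction-function slope is −0.25, so a 20-unit rise in x_C moves x_N by −0.25 × 20 = −5. Nimbus's best response falls — the actions are strategic substitutes.

-5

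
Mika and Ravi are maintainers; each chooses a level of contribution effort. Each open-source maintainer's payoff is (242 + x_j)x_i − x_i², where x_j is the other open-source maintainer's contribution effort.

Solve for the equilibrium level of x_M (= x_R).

242

Mika's payoff is (242 + x_R)x_M − x_M².
∂π/∂x_M = 242 + x_R − 2x_M = 0, so x_M = 121 + 0.5x_R.
By symmetry x_R = x_M; substituting into the reaction function, 0.5x_M = 121 and x_M = 242.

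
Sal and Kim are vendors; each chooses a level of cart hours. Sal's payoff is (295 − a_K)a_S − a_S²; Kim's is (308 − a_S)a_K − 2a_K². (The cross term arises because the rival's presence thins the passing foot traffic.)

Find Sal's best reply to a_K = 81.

Expanding Sal's payoff: 295a_S − a_Ka_S − a_S².
∂π/∂a_S = 295 − a_K − 2a_S = 0, so a_S = 147.5 − 0.5a_K.
At a_K = 81: a_S = 147.5 − 0.5·81 = 107.

107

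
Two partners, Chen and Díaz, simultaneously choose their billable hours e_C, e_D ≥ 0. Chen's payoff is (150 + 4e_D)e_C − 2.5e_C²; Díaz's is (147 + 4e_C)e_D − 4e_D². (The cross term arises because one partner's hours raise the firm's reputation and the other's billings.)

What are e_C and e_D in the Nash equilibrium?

74.5, 55.625

Expanding Chen's payoff: 150e_C + 4e_De_C − 2.5e_C².
∂π/∂e_C = 150 + 4e_D − 5e_C = 0, so e_C = 30 + 0.8e_D.
Likewise for Díaz: e_D = 18.375 + 0.5e_C.
Plugging e_D into Chen's best response: e_C = 30 + 0.8(18.375 + 0.5e_C) ⇒ 0.6e_C = 44.7, so e_C = 74.5.
Then e_D = 18.375 + 0.5·74.5 = 55.625.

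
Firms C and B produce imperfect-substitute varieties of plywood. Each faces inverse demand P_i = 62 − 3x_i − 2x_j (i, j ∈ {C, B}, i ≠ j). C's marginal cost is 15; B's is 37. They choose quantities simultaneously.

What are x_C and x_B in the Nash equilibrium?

Firm C's profit: π = x_C(62 − 3x_C − 2x_B) − 15x_C.
∂π/∂x_C = 47 − 6x_C − 2x_B = 0 ⇒ x_C = 47/6 − (1/3)x_B.
Similarly x_B = 25/6 − (1/3)x_C.
Plugging x_B into C's best response: x_C = 47/6 − (1/3)(25/6 − (1/3)x_C) ⇒ (8/9)x_C = 58/9, so x_C = 7.25.
Then x_B = 25/6 − (1/3)·7.25 = 1.75.

7.25, 1.75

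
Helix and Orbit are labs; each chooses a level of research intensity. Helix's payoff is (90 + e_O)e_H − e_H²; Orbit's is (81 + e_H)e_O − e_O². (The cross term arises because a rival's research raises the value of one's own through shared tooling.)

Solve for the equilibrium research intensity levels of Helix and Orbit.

Expanding Helix's payoff: 90e_H + e_Oe_H − e_H².
∂π/∂e_H = 90 + e_O − 2e_H = 0, so e_H = 45 + 0.5e_O.
Likewise for Orbit: e_O = 40.5 + 0.5e_H.
Substituting the second reaction function into the first: e_H = 45 + 0.5(40.5 + 0.5e_H), which gives 0.75e_H = 65.25 ⇒ e_H = 87.
Then e_O = 40.5 + 0.5·87 = 84.

87, 84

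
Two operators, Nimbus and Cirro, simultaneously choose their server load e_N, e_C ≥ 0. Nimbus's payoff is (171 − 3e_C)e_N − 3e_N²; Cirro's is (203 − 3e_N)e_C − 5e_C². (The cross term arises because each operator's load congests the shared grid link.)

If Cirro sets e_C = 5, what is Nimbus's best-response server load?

Expanding Nimbus's payoff: 171e_N − 3e_Ce_N − 3e_N².
∂π/∂e_N = 171 − 3e_C − 6e_N = 0, so e_N = 28.5 − 0.5e_C.
At e_C = 5: e_N = 28.5 − 0.5·5 = 26.

26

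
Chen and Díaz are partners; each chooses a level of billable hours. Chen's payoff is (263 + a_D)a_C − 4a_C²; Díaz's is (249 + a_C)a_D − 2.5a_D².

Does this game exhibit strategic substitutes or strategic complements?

Expanding Chen's payoff: 263a_C + a_Da_C − 4a_C².
∂π/∂a_C = 263 + a_D − 8a_C = 0, so a_C = 32.875 + 0.125a_D.
The best-response slope da_C/da_D = 0.125 > 0: the reaction function is upward-sloping, so the choices are strategic complements.

strategic complements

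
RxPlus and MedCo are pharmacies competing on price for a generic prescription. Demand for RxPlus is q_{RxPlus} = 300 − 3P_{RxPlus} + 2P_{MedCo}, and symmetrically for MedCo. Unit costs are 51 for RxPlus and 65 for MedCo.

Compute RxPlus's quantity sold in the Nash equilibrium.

194.625

RxPlus's profit: π = (P_{RxPlus} − 51)(300 − 3P_{RxPlus} + 2P_{MedCo}).
∂π/∂P_{RxPlus} = 453 − 6P_{RxPlus} + 2P_{MedCo} = 0 ⇒ P_{RxPlus} = 75.5 + (1/3)P_{MedCo}.
Similarly P_{MedCo} = 82.5 + (1/3)P_{RxPlus}.
Substituting the second reaction function into the first: P_{RxPlus} = 75.5 + (1/3)(82.5 + (1/3)P_{RxPlus}), which gives (8/9)P_{RxPlus} = 103 ⇒ P_{RxPlus} = 115.875.
Then P_{MedCo} = 82.5 + (1/3)·115.875 = 121.125.
q_{RxPlus} = 300 − 3·115.875 + 2·121.125 = 194.625.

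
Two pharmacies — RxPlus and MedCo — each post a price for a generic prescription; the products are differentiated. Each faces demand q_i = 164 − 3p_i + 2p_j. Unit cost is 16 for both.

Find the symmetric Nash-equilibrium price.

53

RxPlus's profit: π = (p_{RxPlus} − 16)(164 − 3p_{RxPlus} + 2p_{MedCo}).
∂π/∂p_{RxPlus} = 212 − 6p_{RxPlus} + 2p_{MedCo} = 0 ⇒ p_{RxPlus} = 106/3 + (1/3)p_{MedCo}.
Setting p_{RxPlus} = p_{MedCo} in the reaction function: p_{RxPlus} = 106/3 + (1/3)p_{RxPlus}, so p_{RxPlus} = (106/3) / (2/3) = 53.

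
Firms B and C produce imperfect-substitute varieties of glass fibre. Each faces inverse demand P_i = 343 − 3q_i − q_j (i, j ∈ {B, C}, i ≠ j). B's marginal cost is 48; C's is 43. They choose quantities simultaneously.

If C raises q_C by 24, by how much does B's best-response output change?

-4

Firm B's profit: π = q_B(343 − 3q_B − q_C) − 48q_B.
∂π/∂q_B = 295 − 6q_B − q_C = 0 ⇒ q_B = 295/6 − (1/6)q_C.
The reaction-function slope is −1/6, so a 24-unit rise in q_C moves q_B by −1/6 × 24 = −4. B's best response falls — the actions are strategic substitutes.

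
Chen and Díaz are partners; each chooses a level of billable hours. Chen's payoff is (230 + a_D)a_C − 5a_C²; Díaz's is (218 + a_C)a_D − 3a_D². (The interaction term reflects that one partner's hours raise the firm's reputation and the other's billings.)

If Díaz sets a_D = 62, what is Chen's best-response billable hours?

29.2

Expanding Chen's payoff: 230a_C + a_Da_C − 5a_C².
∂π/∂a_C = 230 + a_D − 10a_C = 0, so a_C = 23 + 0.1a_D.
At a_D = 62: a_C = 23 + 0.1·62 = 29.2.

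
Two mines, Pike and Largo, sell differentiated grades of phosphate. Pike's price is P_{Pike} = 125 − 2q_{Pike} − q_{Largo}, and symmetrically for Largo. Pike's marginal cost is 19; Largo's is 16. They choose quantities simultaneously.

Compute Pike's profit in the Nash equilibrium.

Mine Pike's profit: π = q_{Pike}(125 − 2q_{Pike} − q_{Largo}) − 19q_{Pike}.
∂π/∂q_{Pike} = 106 − 4q_{Pike} − q_{Largo} = 0 ⇒ q_{Pike} = 26.5 − 0.25q_{Largo}.
Similarly q_{Largo} = 27.25 − 0.25q_{Pike}.
Solving the two reaction functions simultaneously: (1 − (−0.25)(−0.25))q_{Pike} = 26.5 − 0.25·27.25, so 0.9375q_{Pike} = 19.6875 and q_{Pike} = 21.
Then q_{Largo} = 27.25 − 0.25·21 = 22.
P_{Pike} = 125 − 2·21 − 22 = 61.
Profit = (61 − 19)·21 = 882.

882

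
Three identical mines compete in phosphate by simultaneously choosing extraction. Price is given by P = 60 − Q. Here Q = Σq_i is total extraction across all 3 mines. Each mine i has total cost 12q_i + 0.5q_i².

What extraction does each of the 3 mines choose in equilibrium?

9.6

A representative mine's profit is π_i = q_i(60 − Q) − 12q_i − 0.5q_i², with Q = q_i + Σ_{j≠i} q_j.
First-order condition: 48 − 3q_i − Σ_{j≠i} q_j = 0.
With identical mines, set every q_j = q: then 48 − 3q − 2q = 0, i.e. q = 48/5 = 9.6.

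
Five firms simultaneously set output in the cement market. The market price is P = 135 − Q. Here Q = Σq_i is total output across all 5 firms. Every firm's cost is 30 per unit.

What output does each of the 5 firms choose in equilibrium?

A representative firm's profit is π_i = q_i(135 − Q) − 30q_i, with Q = q_i + Σ_{j≠i} q_j.
First-order condition: 105 − 2q_i − Σ_{j≠i} q_j = 0.
With identical firms, set every q_j = q: then 105 − 2q − 4q = 0, i.e. q = 105/6 = 17.5.

17.5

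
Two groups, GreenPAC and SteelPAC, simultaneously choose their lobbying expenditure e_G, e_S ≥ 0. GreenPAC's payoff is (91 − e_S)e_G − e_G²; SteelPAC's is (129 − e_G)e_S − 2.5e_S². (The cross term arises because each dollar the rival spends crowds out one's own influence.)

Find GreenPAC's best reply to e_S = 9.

Expanding GreenPAC's payoff: 91e_G − e_Se_G − e_G².
∂π/∂e_G = 91 − e_S − 2e_G = 0, so e_G = 45.5 − 0.5e_S.
At e_S = 9: e_G = 45.5 − 0.5·9 = 41.

41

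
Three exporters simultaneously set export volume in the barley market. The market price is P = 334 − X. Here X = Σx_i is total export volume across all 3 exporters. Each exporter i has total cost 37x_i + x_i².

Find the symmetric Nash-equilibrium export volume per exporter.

A representative exporter's profit is π_i = x_i(334 − X) − 37x_i − x_i², with X = x_i + Σ_{j≠i} x_j.
First-order condition: 297 − 4x_i − Σ_{j≠i} x_j = 0.
With identical exporters, set every x_j = x: then 297 − 4x − 2x = 0, i.e. x = 297/6 = 49.5.

49.5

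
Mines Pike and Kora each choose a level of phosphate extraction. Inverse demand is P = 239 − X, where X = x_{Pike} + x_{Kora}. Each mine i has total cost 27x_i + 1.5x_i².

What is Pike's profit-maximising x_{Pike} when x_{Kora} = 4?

Mine Pike's profit: π = x_{Pike}(239 − (x_{Pike} + x_{Kora})) − 27x_{Pike} − 1.5x_{Pike}².
∂π/∂x_{Pike} = 212 − 5x_{Pike} − x_{Kora} = 0, so x_{Pike} = 42.4 − 0.2x_{Kora}.
At x_{Kora} = 4: x_{Pike} = 42.4 − 0.2·4 = 41.6.

41.6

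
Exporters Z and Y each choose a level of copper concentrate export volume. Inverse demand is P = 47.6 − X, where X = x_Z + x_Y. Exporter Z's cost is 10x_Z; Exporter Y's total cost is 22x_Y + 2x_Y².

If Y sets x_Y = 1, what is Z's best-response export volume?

Exporter Z's profit: π = x_Z(47.6 − (x_Z + x_Y)) − 10x_Z.
∂π/∂x_Z = 37.6 − 2x_Z − x_Y = 0, so x_Z = 18.8 − 0.5x_Y.
At x_Y = 1: x_Z = 18.8 − 0.5·1 = 18.3.

18.3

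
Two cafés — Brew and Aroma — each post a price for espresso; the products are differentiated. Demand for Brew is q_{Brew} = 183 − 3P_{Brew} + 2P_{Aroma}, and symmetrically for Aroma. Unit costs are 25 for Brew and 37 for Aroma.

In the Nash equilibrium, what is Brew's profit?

5229.1875

Brew's profit: π = (P_{Brew} − 25)(183 − 3P_{Brew} + 2P_{Aroma}).
∂π/∂P_{Brew} = 258 − 6P_{Brew} + 2P_{Aroma} = 0 ⇒ P_{Brew} = 43 + (1/3)P_{Aroma}.
Similarly P_{Aroma} = 49 + (1/3)P_{Brew}.
Solving the two reaction functions simultaneously: (1 − (1/3)(1/3))P_{Brew} = 43 + (1/3)·49, so (8/9)P_{Brew} = 178/3 and P_{Brew} = 66.75.
Then P_{Aroma} = 49 + (1/3)·66.75 = 71.25.
q_{Brew} = 183 − 3·66.75 + 2·71.25 = 125.25.
Profit = (66.75 − 25)·125.25 = 5229.1875.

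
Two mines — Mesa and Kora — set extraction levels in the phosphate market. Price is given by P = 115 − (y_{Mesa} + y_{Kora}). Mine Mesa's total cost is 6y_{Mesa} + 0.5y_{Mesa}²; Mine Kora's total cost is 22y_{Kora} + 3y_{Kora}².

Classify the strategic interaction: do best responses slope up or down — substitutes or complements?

Mine Mesa's profit: π = y_{Mesa}(115 − (y_{Mesa} + y_{Kora})) − 6y_{Mesa} − 0.5y_{Mesa}².
∂π/∂y_{Mesa} = 109 − 3y_{Mesa} − y_{Kora} = 0, so y_{Mesa} = 109/3 − (1/3)y_{Kora}.
The best-response slope dy_{Mesa}/dy_{Kora} = −1/3 < 0: the reaction function is downward-sloping, so the choices are strategic substitutes.

strategic substitutes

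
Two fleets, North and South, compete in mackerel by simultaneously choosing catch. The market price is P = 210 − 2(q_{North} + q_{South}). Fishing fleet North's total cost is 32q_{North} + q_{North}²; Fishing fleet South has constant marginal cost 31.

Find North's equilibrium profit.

Fishing fleet North's profit: π = q_{North}(210 − 2(q_{North} + q_{South})) − 32q_{North} − q_{North}².
∂π/∂q_{North} = 178 − 6q_{North} − 2q_{South} = 0, so q_{North} = 89/3 − (1/3)q_{South}.
For South: ∂π/∂q_{South} = 179 − 4q_{South} − 2q_{North} = 0 ⇒ q_{South} = 44.75 − 0.5q_{North}.
Substituting the second reaction function into the first: q_{North} = 89/3 − (1/3)(44.75 − 0.5q_{North}), which gives (5/6)q_{North} = 14.75 ⇒ q_{North} = 17.7.
Then q_{South} = 44.75 − 0.5·17.7 = 35.9.
Price P = 210 − 2·53.6 = 102.8.
North's profit: (102.8 − 32)·17.7 − (17.7)² = 939.87.

939.87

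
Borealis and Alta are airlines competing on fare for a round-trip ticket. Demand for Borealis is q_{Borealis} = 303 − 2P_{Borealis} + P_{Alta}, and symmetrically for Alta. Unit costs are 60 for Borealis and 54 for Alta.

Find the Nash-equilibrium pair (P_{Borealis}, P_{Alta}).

140.2, 137.8

Borealis's profit: π = (P_{Borealis} − 60)(303 − 2P_{Borealis} + P_{Alta}).
∂π/∂P_{Borealis} = 423 − 4P_{Borealis} + P_{Alta} = 0 ⇒ P_{Borealis} = 105.75 + 0.25P_{Alta}.
Similarly P_{Alta} = 102.75 + 0.25P_{Borealis}.
Plugging P_{Alta} into Borealis's best response: P_{Borealis} = 105.75 + 0.25(102.75 + 0.25P_{Borealis}) ⇒ 0.9375P_{Borealis} = 131.4375, so P_{Borealis} = 140.2.
Then P_{Alta} = 102.75 + 0.25·140.2 = 137.8.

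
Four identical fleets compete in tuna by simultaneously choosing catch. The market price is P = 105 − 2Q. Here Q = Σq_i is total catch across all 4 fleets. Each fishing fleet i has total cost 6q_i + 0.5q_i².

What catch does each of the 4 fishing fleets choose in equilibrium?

9

A representative fishing fleet's profit is π_i = q_i(105 − 2Q) − 6q_i − 0.5q_i², with Q = q_i + Σ_{j≠i} q_j.
First-order condition: 99 − 5q_i − 2Σ_{j≠i} q_j = 0.
In a symmetric equilibrium every fishing fleet chooses the same q, so Σ_{j≠i} q_j = 3q. The condition becomes 99 − 11q = 0, giving q = 99/11 = 9.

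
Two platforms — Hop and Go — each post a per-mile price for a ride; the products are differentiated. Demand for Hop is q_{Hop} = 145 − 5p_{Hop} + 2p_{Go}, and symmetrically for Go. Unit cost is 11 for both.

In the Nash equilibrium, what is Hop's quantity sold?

70

Hop's profit: π = (p_{Hop} − 11)(145 − 5p_{Hop} + 2p_{Go}).
∂π/∂p_{Hop} = 200 − 10p_{Hop} + 2p_{Go} = 0 ⇒ p_{Hop} = 20 + 0.2p_{Go}.
Setting p_{Hop} = p_{Go} in the reaction function: p_{Hop} = 20 + 0.2p_{Hop}, so p_{Hop} = 20 / 0.8 = 25.
q_{Hop} = 145 − 5·25 + 2·25 = 70.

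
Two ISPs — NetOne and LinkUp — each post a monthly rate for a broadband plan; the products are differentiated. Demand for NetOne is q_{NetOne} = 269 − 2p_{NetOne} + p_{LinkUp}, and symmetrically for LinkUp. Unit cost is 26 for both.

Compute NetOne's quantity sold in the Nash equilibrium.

162

NetOne's profit: π = (p_{NetOne} − 26)(269 − 2p_{NetOne} + p_{LinkUp}).
∂π/∂p_{NetOne} = 321 − 4p_{NetOne} + p_{LinkUp} = 0 ⇒ p_{NetOne} = 80.25 + 0.25p_{LinkUp}.
By symmetry p_{LinkUp} = p_{NetOne}; substituting into the reaction function, 0.75p_{NetOne} = 80.25 and p_{NetOne} = 107.
q_{NetOne} = 269 − 2·107 + 107 = 162.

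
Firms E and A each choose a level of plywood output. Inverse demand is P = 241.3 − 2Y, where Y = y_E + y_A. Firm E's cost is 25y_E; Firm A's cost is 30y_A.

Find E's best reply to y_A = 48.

Firm E's profit: π = y_E(241.3 − 2(y_E + y_A)) − 25y_E.
∂π/∂y_E = 216.3 − 4y_E − 2y_A = 0, so y_E = 54.075 − 0.5y_A.
At y_A = 48: y_E = 54.075 − 0.5·48 = 30.075.

30.075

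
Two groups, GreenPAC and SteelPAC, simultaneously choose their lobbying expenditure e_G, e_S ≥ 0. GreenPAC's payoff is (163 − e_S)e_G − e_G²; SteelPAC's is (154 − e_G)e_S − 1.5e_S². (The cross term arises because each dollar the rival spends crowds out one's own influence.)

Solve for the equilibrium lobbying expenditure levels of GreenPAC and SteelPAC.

Expanding GreenPAC's payoff: 163e_G − e_Se_G − e_G².
∂π/∂e_G = 163 − e_S − 2e_G = 0, so e_G = 81.5 − 0.5e_S.
Likewise for SteelPAC: e_S = 154/3 − (1/3)e_G.
Plugging e_S into GreenPAC's best response: e_G = 81.5 − 0.5(154/3 − (1/3)e_G) ⇒ (5/6)e_G = 335/6, so e_G = 67.
Then e_S = 154/3 − (1/3)·67 = 29.

67, 29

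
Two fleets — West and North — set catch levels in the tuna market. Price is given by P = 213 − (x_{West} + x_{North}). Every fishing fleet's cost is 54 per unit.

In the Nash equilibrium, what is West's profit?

2809

Fishing fleet West's profit: π = x_{West}(213 − (x_{West} + x_{North})) − 54x_{West}.
∂π/∂x_{West} = 159 − 2x_{West} − x_{North} = 0, so x_{West} = 79.5 − 0.5x_{North}.
By symmetry x_{North} = x_{West}; substituting into the reaction function, 1.5x_{West} = 79.5 and x_{West} = 53.
Price P = 213 − 106 = 107.
West's profit: (107 − 54)·53 = 2809.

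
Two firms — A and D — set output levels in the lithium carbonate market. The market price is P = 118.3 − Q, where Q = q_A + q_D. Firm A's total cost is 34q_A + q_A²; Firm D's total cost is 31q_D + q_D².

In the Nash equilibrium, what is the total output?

34.32

Firm A's profit: π = q_A(118.3 − (q_A + q_D)) − 34q_A − q_A².
∂π/∂q_A = 84.3 − 4q_A − q_D = 0, so q_A = 21.075 − 0.25q_D.
By the same steps for D: q_D = 21.825 − 0.25q_A.
Solving the two reaction functions simultaneously: (1 − (−0.25)(−0.25))q_A = 21.075 − 0.25·21.825, so 0.9375q_A = 2499/160 and q_A = 16.66.
Then q_D = 21.825 − 0.25·16.66 = 17.66.
Total output: 16.66 + 17.66 = 34.32.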